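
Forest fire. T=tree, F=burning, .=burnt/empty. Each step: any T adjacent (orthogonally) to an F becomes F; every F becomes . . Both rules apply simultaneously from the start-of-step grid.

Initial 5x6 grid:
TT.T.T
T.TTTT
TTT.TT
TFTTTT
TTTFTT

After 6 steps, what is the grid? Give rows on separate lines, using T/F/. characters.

Step 1: 7 trees catch fire, 2 burn out
  TT.T.T
  T.TTTT
  TFT.TT
  F.FFTT
  TFF.FT
Step 2: 5 trees catch fire, 7 burn out
  TT.T.T
  T.TTTT
  F.F.TT
  ....FT
  F....F
Step 3: 4 trees catch fire, 5 burn out
  TT.T.T
  F.FTTT
  ....FT
  .....F
  ......
Step 4: 4 trees catch fire, 4 burn out
  FT.T.T
  ...FFT
  .....F
  ......
  ......
Step 5: 3 trees catch fire, 4 burn out
  .F.F.T
  .....F
  ......
  ......
  ......
Step 6: 1 trees catch fire, 3 burn out
  .....F
  ......
  ......
  ......
  ......

.....F
......
......
......
......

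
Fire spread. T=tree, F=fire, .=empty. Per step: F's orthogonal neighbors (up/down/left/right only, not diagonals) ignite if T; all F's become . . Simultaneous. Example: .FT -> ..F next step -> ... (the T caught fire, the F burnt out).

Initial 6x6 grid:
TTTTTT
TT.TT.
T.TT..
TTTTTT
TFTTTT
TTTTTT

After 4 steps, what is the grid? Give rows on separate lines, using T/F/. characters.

Step 1: 4 trees catch fire, 1 burn out
  TTTTTT
  TT.TT.
  T.TT..
  TFTTTT
  F.FTTT
  TFTTTT
Step 2: 5 trees catch fire, 4 burn out
  TTTTTT
  TT.TT.
  T.TT..
  F.FTTT
  ...FTT
  F.FTTT
Step 3: 5 trees catch fire, 5 burn out
  TTTTTT
  TT.TT.
  F.FT..
  ...FTT
  ....FT
  ...FTT
Step 4: 5 trees catch fire, 5 burn out
  TTTTTT
  FT.TT.
  ...F..
  ....FT
  .....F
  ....FT

TTTTTT
FT.TT.
...F..
....FT
.....F
....FT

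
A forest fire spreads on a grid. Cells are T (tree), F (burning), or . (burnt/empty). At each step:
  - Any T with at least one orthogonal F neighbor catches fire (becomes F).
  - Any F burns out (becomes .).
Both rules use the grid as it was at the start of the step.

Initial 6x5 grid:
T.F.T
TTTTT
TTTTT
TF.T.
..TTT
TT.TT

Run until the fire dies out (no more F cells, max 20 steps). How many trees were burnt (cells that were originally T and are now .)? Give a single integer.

Answer: 19

Derivation:
Step 1: +3 fires, +2 burnt (F count now 3)
Step 2: +4 fires, +3 burnt (F count now 4)
Step 3: +3 fires, +4 burnt (F count now 3)
Step 4: +4 fires, +3 burnt (F count now 4)
Step 5: +1 fires, +4 burnt (F count now 1)
Step 6: +3 fires, +1 burnt (F count now 3)
Step 7: +1 fires, +3 burnt (F count now 1)
Step 8: +0 fires, +1 burnt (F count now 0)
Fire out after step 8
Initially T: 21, now '.': 28
Total burnt (originally-T cells now '.'): 19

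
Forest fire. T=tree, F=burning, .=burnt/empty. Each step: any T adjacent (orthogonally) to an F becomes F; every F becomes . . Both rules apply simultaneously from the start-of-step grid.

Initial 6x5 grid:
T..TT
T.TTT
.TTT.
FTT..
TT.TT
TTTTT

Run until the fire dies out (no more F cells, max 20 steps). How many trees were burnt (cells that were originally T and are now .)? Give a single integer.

Answer: 19

Derivation:
Step 1: +2 fires, +1 burnt (F count now 2)
Step 2: +4 fires, +2 burnt (F count now 4)
Step 3: +2 fires, +4 burnt (F count now 2)
Step 4: +3 fires, +2 burnt (F count now 3)
Step 5: +2 fires, +3 burnt (F count now 2)
Step 6: +4 fires, +2 burnt (F count now 4)
Step 7: +2 fires, +4 burnt (F count now 2)
Step 8: +0 fires, +2 burnt (F count now 0)
Fire out after step 8
Initially T: 21, now '.': 28
Total burnt (originally-T cells now '.'): 19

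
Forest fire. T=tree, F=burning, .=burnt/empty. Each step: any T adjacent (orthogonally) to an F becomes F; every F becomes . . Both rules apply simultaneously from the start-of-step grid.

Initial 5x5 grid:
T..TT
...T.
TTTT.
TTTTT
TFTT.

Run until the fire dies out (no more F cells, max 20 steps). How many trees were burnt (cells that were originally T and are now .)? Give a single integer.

Answer: 15

Derivation:
Step 1: +3 fires, +1 burnt (F count now 3)
Step 2: +4 fires, +3 burnt (F count now 4)
Step 3: +3 fires, +4 burnt (F count now 3)
Step 4: +2 fires, +3 burnt (F count now 2)
Step 5: +1 fires, +2 burnt (F count now 1)
Step 6: +1 fires, +1 burnt (F count now 1)
Step 7: +1 fires, +1 burnt (F count now 1)
Step 8: +0 fires, +1 burnt (F count now 0)
Fire out after step 8
Initially T: 16, now '.': 24
Total burnt (originally-T cells now '.'): 15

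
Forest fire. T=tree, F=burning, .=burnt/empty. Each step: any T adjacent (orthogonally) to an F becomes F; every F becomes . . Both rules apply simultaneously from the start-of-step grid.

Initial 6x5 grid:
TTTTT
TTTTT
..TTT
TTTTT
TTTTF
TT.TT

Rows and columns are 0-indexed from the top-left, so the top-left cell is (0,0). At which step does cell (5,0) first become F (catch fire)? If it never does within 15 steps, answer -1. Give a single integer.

Step 1: cell (5,0)='T' (+3 fires, +1 burnt)
Step 2: cell (5,0)='T' (+4 fires, +3 burnt)
Step 3: cell (5,0)='T' (+4 fires, +4 burnt)
Step 4: cell (5,0)='T' (+6 fires, +4 burnt)
Step 5: cell (5,0)='F' (+4 fires, +6 burnt)
  -> target ignites at step 5
Step 6: cell (5,0)='.' (+2 fires, +4 burnt)
Step 7: cell (5,0)='.' (+2 fires, +2 burnt)
Step 8: cell (5,0)='.' (+1 fires, +2 burnt)
Step 9: cell (5,0)='.' (+0 fires, +1 burnt)
  fire out at step 9

5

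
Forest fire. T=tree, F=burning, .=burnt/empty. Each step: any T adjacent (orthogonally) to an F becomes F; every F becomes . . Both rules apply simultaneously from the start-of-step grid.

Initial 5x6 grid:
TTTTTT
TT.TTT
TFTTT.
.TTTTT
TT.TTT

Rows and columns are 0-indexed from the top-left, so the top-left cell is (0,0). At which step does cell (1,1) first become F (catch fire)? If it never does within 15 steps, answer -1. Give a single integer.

Step 1: cell (1,1)='F' (+4 fires, +1 burnt)
  -> target ignites at step 1
Step 2: cell (1,1)='.' (+5 fires, +4 burnt)
Step 3: cell (1,1)='.' (+6 fires, +5 burnt)
Step 4: cell (1,1)='.' (+4 fires, +6 burnt)
Step 5: cell (1,1)='.' (+4 fires, +4 burnt)
Step 6: cell (1,1)='.' (+2 fires, +4 burnt)
Step 7: cell (1,1)='.' (+0 fires, +2 burnt)
  fire out at step 7

1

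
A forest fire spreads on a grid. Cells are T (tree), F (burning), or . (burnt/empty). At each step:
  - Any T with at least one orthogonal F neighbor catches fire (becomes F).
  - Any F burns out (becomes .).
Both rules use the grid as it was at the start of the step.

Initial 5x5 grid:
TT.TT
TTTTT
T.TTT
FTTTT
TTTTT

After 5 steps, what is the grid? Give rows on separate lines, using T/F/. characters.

Step 1: 3 trees catch fire, 1 burn out
  TT.TT
  TTTTT
  F.TTT
  .FTTT
  FTTTT
Step 2: 3 trees catch fire, 3 burn out
  TT.TT
  FTTTT
  ..TTT
  ..FTT
  .FTTT
Step 3: 5 trees catch fire, 3 burn out
  FT.TT
  .FTTT
  ..FTT
  ...FT
  ..FTT
Step 4: 5 trees catch fire, 5 burn out
  .F.TT
  ..FTT
  ...FT
  ....F
  ...FT
Step 5: 3 trees catch fire, 5 burn out
  ...TT
  ...FT
  ....F
  .....
  ....F

...TT
...FT
....F
.....
....F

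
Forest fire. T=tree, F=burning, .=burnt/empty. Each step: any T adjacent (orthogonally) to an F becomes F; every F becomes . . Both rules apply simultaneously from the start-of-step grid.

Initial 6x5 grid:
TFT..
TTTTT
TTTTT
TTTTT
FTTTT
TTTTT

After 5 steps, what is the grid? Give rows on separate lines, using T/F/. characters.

Step 1: 6 trees catch fire, 2 burn out
  F.F..
  TFTTT
  TTTTT
  FTTTT
  .FTTT
  FTTTT
Step 2: 7 trees catch fire, 6 burn out
  .....
  F.FTT
  FFTTT
  .FTTT
  ..FTT
  .FTTT
Step 3: 5 trees catch fire, 7 burn out
  .....
  ...FT
  ..FTT
  ..FTT
  ...FT
  ..FTT
Step 4: 5 trees catch fire, 5 burn out
  .....
  ....F
  ...FT
  ...FT
  ....F
  ...FT
Step 5: 3 trees catch fire, 5 burn out
  .....
  .....
  ....F
  ....F
  .....
  ....F

.....
.....
....F
....F
.....
....F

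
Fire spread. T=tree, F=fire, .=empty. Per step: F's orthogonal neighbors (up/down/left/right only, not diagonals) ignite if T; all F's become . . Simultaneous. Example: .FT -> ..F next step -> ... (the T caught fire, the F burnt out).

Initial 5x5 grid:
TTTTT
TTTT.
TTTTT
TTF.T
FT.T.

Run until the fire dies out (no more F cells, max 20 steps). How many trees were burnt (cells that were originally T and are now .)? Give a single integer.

Answer: 18

Derivation:
Step 1: +4 fires, +2 burnt (F count now 4)
Step 2: +4 fires, +4 burnt (F count now 4)
Step 3: +5 fires, +4 burnt (F count now 5)
Step 4: +4 fires, +5 burnt (F count now 4)
Step 5: +1 fires, +4 burnt (F count now 1)
Step 6: +0 fires, +1 burnt (F count now 0)
Fire out after step 6
Initially T: 19, now '.': 24
Total burnt (originally-T cells now '.'): 18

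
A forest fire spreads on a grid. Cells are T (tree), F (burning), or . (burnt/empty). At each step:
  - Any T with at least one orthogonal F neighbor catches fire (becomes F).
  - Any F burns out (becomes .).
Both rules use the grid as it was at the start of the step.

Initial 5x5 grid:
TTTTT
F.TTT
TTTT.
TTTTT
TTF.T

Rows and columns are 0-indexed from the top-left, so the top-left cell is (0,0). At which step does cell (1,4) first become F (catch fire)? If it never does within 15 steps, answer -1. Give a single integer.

Step 1: cell (1,4)='T' (+4 fires, +2 burnt)
Step 2: cell (1,4)='T' (+7 fires, +4 burnt)
Step 3: cell (1,4)='T' (+4 fires, +7 burnt)
Step 4: cell (1,4)='T' (+3 fires, +4 burnt)
Step 5: cell (1,4)='F' (+2 fires, +3 burnt)
  -> target ignites at step 5
Step 6: cell (1,4)='.' (+0 fires, +2 burnt)
  fire out at step 6

5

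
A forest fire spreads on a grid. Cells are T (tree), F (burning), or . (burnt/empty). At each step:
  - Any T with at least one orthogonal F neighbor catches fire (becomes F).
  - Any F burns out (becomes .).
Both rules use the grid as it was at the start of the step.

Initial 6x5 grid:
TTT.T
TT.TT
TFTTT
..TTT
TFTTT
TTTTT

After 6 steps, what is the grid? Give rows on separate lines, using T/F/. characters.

Step 1: 6 trees catch fire, 2 burn out
  TTT.T
  TF.TT
  F.FTT
  ..TTT
  F.FTT
  TFTTT
Step 2: 7 trees catch fire, 6 burn out
  TFT.T
  F..TT
  ...FT
  ..FTT
  ...FT
  F.FTT
Step 3: 7 trees catch fire, 7 burn out
  F.F.T
  ...FT
  ....F
  ...FT
  ....F
  ...FT
Step 4: 3 trees catch fire, 7 burn out
  ....T
  ....F
  .....
  ....F
  .....
  ....F
Step 5: 1 trees catch fire, 3 burn out
  ....F
  .....
  .....
  .....
  .....
  .....
Step 6: 0 trees catch fire, 1 burn out
  .....
  .....
  .....
  .....
  .....
  .....

.....
.....
.....
.....
.....
.....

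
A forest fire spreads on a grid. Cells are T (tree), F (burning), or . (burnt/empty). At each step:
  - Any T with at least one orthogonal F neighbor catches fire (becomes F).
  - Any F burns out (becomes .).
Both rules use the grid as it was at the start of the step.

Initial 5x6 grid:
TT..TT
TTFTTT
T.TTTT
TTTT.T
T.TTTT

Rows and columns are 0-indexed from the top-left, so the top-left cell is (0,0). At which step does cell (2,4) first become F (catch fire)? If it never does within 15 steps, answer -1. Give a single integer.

Step 1: cell (2,4)='T' (+3 fires, +1 burnt)
Step 2: cell (2,4)='T' (+5 fires, +3 burnt)
Step 3: cell (2,4)='F' (+8 fires, +5 burnt)
  -> target ignites at step 3
Step 4: cell (2,4)='.' (+4 fires, +8 burnt)
Step 5: cell (2,4)='.' (+3 fires, +4 burnt)
Step 6: cell (2,4)='.' (+1 fires, +3 burnt)
Step 7: cell (2,4)='.' (+0 fires, +1 burnt)
  fire out at step 7

3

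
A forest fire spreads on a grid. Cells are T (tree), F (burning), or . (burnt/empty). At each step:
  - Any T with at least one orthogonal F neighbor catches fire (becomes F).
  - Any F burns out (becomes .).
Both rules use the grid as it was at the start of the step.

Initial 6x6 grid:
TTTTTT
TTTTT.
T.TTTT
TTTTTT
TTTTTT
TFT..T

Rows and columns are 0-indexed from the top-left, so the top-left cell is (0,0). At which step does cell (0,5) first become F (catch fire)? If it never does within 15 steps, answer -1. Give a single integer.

Step 1: cell (0,5)='T' (+3 fires, +1 burnt)
Step 2: cell (0,5)='T' (+3 fires, +3 burnt)
Step 3: cell (0,5)='T' (+3 fires, +3 burnt)
Step 4: cell (0,5)='T' (+4 fires, +3 burnt)
Step 5: cell (0,5)='T' (+5 fires, +4 burnt)
Step 6: cell (0,5)='T' (+7 fires, +5 burnt)
Step 7: cell (0,5)='T' (+4 fires, +7 burnt)
Step 8: cell (0,5)='T' (+1 fires, +4 burnt)
Step 9: cell (0,5)='F' (+1 fires, +1 burnt)
  -> target ignites at step 9
Step 10: cell (0,5)='.' (+0 fires, +1 burnt)
  fire out at step 10

9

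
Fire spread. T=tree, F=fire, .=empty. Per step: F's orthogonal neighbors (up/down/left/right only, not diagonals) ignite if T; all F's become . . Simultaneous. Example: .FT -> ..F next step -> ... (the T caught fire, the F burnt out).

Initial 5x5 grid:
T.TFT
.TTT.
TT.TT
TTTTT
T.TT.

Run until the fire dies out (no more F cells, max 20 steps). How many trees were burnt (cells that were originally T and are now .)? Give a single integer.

Answer: 17

Derivation:
Step 1: +3 fires, +1 burnt (F count now 3)
Step 2: +2 fires, +3 burnt (F count now 2)
Step 3: +3 fires, +2 burnt (F count now 3)
Step 4: +4 fires, +3 burnt (F count now 4)
Step 5: +3 fires, +4 burnt (F count now 3)
Step 6: +1 fires, +3 burnt (F count now 1)
Step 7: +1 fires, +1 burnt (F count now 1)
Step 8: +0 fires, +1 burnt (F count now 0)
Fire out after step 8
Initially T: 18, now '.': 24
Total burnt (originally-T cells now '.'): 17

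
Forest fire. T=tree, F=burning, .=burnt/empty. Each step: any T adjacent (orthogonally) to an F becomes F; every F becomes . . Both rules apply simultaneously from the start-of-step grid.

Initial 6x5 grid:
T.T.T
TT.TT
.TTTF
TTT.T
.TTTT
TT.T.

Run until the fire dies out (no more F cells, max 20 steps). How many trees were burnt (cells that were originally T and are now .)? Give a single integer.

Answer: 20

Derivation:
Step 1: +3 fires, +1 burnt (F count now 3)
Step 2: +4 fires, +3 burnt (F count now 4)
Step 3: +3 fires, +4 burnt (F count now 3)
Step 4: +4 fires, +3 burnt (F count now 4)
Step 5: +3 fires, +4 burnt (F count now 3)
Step 6: +2 fires, +3 burnt (F count now 2)
Step 7: +1 fires, +2 burnt (F count now 1)
Step 8: +0 fires, +1 burnt (F count now 0)
Fire out after step 8
Initially T: 21, now '.': 29
Total burnt (originally-T cells now '.'): 20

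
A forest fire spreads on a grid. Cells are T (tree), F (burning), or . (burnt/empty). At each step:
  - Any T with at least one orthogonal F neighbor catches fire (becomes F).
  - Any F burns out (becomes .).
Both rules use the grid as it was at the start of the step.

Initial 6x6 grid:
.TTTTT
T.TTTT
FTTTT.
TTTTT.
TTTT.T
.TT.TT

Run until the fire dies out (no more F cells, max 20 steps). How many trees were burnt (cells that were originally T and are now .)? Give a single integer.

Step 1: +3 fires, +1 burnt (F count now 3)
Step 2: +3 fires, +3 burnt (F count now 3)
Step 3: +4 fires, +3 burnt (F count now 4)
Step 4: +6 fires, +4 burnt (F count now 6)
Step 5: +6 fires, +6 burnt (F count now 6)
Step 6: +2 fires, +6 burnt (F count now 2)
Step 7: +1 fires, +2 burnt (F count now 1)
Step 8: +0 fires, +1 burnt (F count now 0)
Fire out after step 8
Initially T: 28, now '.': 33
Total burnt (originally-T cells now '.'): 25

Answer: 25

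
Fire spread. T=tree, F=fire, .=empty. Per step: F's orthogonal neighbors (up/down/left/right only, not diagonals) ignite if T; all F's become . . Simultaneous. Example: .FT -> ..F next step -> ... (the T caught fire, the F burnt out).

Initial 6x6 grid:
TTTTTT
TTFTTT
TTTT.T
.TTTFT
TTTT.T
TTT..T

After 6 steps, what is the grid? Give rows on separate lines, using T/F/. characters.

Step 1: 6 trees catch fire, 2 burn out
  TTFTTT
  TF.FTT
  TTFT.T
  .TTF.F
  TTTT.T
  TTT..T
Step 2: 10 trees catch fire, 6 burn out
  TF.FTT
  F...FT
  TF.F.F
  .TF...
  TTTF.F
  TTT..T
Step 3: 7 trees catch fire, 10 burn out
  F...FT
  .....F
  F.....
  .F....
  TTF...
  TTT..F
Step 4: 3 trees catch fire, 7 burn out
  .....F
  ......
  ......
  ......
  TF....
  TTF...
Step 5: 2 trees catch fire, 3 burn out
  ......
  ......
  ......
  ......
  F.....
  TF....
Step 6: 1 trees catch fire, 2 burn out
  ......
  ......
  ......
  ......
  ......
  F.....

......
......
......
......
......
F.....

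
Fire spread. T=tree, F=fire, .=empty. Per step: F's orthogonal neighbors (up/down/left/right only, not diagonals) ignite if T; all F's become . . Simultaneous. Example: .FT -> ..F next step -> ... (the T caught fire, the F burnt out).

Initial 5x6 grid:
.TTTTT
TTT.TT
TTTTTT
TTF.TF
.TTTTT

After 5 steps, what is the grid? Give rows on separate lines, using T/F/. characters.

Step 1: 6 trees catch fire, 2 burn out
  .TTTTT
  TTT.TT
  TTFTTF
  TF..F.
  .TFTTF
Step 2: 9 trees catch fire, 6 burn out
  .TTTTT
  TTF.TF
  TF.FF.
  F.....
  .F.FF.
Step 3: 5 trees catch fire, 9 burn out
  .TFTTF
  TF..F.
  F.....
  ......
  ......
Step 4: 4 trees catch fire, 5 burn out
  .F.FF.
  F.....
  ......
  ......
  ......
Step 5: 0 trees catch fire, 4 burn out
  ......
  ......
  ......
  ......
  ......

......
......
......
......
......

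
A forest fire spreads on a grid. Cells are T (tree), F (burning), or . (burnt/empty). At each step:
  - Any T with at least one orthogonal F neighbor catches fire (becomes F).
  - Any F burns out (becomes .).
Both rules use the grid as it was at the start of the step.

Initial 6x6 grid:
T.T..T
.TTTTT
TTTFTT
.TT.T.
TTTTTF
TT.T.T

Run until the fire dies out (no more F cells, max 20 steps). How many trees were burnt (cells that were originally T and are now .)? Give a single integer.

Answer: 24

Derivation:
Step 1: +5 fires, +2 burnt (F count now 5)
Step 2: +7 fires, +5 burnt (F count now 7)
Step 3: +7 fires, +7 burnt (F count now 7)
Step 4: +2 fires, +7 burnt (F count now 2)
Step 5: +2 fires, +2 burnt (F count now 2)
Step 6: +1 fires, +2 burnt (F count now 1)
Step 7: +0 fires, +1 burnt (F count now 0)
Fire out after step 7
Initially T: 25, now '.': 35
Total burnt (originally-T cells now '.'): 24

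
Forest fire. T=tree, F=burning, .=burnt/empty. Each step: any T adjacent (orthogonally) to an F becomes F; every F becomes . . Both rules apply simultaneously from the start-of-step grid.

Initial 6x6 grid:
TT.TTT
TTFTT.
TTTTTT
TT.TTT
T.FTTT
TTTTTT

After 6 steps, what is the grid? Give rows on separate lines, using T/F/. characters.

Step 1: 5 trees catch fire, 2 burn out
  TT.TTT
  TF.FT.
  TTFTTT
  TT.TTT
  T..FTT
  TTFTTT
Step 2: 10 trees catch fire, 5 burn out
  TF.FTT
  F...F.
  TF.FTT
  TT.FTT
  T...FT
  TF.FTT
Step 3: 9 trees catch fire, 10 burn out
  F...FT
  ......
  F...FT
  TF..FT
  T....F
  F...FT
Step 4: 6 trees catch fire, 9 burn out
  .....F
  ......
  .....F
  F....F
  F.....
  .....F
Step 5: 0 trees catch fire, 6 burn out
  ......
  ......
  ......
  ......
  ......
  ......
Step 6: 0 trees catch fire, 0 burn out
  ......
  ......
  ......
  ......
  ......
  ......

......
......
......
......
......
......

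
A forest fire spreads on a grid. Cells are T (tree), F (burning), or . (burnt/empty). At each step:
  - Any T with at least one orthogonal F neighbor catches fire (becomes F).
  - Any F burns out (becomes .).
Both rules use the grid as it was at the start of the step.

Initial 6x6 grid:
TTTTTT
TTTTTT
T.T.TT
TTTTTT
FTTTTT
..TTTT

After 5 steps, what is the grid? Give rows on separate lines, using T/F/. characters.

Step 1: 2 trees catch fire, 1 burn out
  TTTTTT
  TTTTTT
  T.T.TT
  FTTTTT
  .FTTTT
  ..TTTT
Step 2: 3 trees catch fire, 2 burn out
  TTTTTT
  TTTTTT
  F.T.TT
  .FTTTT
  ..FTTT
  ..TTTT
Step 3: 4 trees catch fire, 3 burn out
  TTTTTT
  FTTTTT
  ..T.TT
  ..FTTT
  ...FTT
  ..FTTT
Step 4: 6 trees catch fire, 4 burn out
  FTTTTT
  .FTTTT
  ..F.TT
  ...FTT
  ....FT
  ...FTT
Step 5: 5 trees catch fire, 6 burn out
  .FTTTT
  ..FTTT
  ....TT
  ....FT
  .....F
  ....FT

.FTTTT
..FTTT
....TT
....FT
.....F
....FT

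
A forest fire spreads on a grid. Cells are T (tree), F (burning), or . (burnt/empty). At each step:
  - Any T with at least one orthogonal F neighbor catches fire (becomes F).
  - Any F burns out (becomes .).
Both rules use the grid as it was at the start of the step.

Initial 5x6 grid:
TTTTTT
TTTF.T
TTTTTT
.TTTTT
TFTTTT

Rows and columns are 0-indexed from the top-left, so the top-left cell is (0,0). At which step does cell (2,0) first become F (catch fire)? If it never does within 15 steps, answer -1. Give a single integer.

Step 1: cell (2,0)='T' (+6 fires, +2 burnt)
Step 2: cell (2,0)='T' (+9 fires, +6 burnt)
Step 3: cell (2,0)='F' (+7 fires, +9 burnt)
  -> target ignites at step 3
Step 4: cell (2,0)='.' (+4 fires, +7 burnt)
Step 5: cell (2,0)='.' (+0 fires, +4 burnt)
  fire out at step 5

3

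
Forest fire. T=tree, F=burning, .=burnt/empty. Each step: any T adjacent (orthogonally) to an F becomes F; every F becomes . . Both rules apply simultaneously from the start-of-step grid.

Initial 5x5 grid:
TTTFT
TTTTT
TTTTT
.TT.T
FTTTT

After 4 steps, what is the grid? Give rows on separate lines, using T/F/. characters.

Step 1: 4 trees catch fire, 2 burn out
  TTF.F
  TTTFT
  TTTTT
  .TT.T
  .FTTT
Step 2: 6 trees catch fire, 4 burn out
  TF...
  TTF.F
  TTTFT
  .FT.T
  ..FTT
Step 3: 7 trees catch fire, 6 burn out
  F....
  TF...
  TFF.F
  ..F.T
  ...FT
Step 4: 4 trees catch fire, 7 burn out
  .....
  F....
  F....
  ....F
  ....F

.....
F....
F....
....F
....F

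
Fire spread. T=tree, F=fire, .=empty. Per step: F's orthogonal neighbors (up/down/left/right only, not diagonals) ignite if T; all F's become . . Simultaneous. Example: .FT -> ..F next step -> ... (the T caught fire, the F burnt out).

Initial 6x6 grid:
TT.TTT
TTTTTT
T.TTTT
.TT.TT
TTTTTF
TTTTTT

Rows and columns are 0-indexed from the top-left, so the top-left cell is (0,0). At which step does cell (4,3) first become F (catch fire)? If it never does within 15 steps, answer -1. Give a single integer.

Step 1: cell (4,3)='T' (+3 fires, +1 burnt)
Step 2: cell (4,3)='F' (+4 fires, +3 burnt)
  -> target ignites at step 2
Step 3: cell (4,3)='.' (+4 fires, +4 burnt)
Step 4: cell (4,3)='.' (+6 fires, +4 burnt)
Step 5: cell (4,3)='.' (+6 fires, +6 burnt)
Step 6: cell (4,3)='.' (+3 fires, +6 burnt)
Step 7: cell (4,3)='.' (+1 fires, +3 burnt)
Step 8: cell (4,3)='.' (+2 fires, +1 burnt)
Step 9: cell (4,3)='.' (+2 fires, +2 burnt)
Step 10: cell (4,3)='.' (+0 fires, +2 burnt)
  fire out at step 10

2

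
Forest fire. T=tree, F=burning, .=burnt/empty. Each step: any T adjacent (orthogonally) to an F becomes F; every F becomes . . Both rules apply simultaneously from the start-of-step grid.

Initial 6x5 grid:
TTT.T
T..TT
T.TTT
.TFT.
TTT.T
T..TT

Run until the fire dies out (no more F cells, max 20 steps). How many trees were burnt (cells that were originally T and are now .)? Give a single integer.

Step 1: +4 fires, +1 burnt (F count now 4)
Step 2: +2 fires, +4 burnt (F count now 2)
Step 3: +3 fires, +2 burnt (F count now 3)
Step 4: +2 fires, +3 burnt (F count now 2)
Step 5: +1 fires, +2 burnt (F count now 1)
Step 6: +0 fires, +1 burnt (F count now 0)
Fire out after step 6
Initially T: 20, now '.': 22
Total burnt (originally-T cells now '.'): 12

Answer: 12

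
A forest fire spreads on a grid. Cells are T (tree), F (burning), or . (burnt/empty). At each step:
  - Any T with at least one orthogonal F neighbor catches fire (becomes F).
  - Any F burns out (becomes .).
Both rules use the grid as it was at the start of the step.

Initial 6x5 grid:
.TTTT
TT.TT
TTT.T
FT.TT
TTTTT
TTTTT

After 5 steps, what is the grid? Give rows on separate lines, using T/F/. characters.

Step 1: 3 trees catch fire, 1 burn out
  .TTTT
  TT.TT
  FTT.T
  .F.TT
  FTTTT
  TTTTT
Step 2: 4 trees catch fire, 3 burn out
  .TTTT
  FT.TT
  .FT.T
  ...TT
  .FTTT
  FTTTT
Step 3: 4 trees catch fire, 4 burn out
  .TTTT
  .F.TT
  ..F.T
  ...TT
  ..FTT
  .FTTT
Step 4: 3 trees catch fire, 4 burn out
  .FTTT
  ...TT
  ....T
  ...TT
  ...FT
  ..FTT
Step 5: 4 trees catch fire, 3 burn out
  ..FTT
  ...TT
  ....T
  ...FT
  ....F
  ...FT

..FTT
...TT
....T
...FT
....F
...FT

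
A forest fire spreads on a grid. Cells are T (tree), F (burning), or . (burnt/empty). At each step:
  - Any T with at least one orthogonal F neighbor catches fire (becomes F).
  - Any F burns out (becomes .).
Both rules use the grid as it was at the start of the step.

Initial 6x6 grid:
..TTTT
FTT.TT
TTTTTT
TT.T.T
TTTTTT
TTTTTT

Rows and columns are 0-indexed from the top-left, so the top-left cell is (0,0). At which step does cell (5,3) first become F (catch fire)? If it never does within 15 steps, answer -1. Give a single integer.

Step 1: cell (5,3)='T' (+2 fires, +1 burnt)
Step 2: cell (5,3)='T' (+3 fires, +2 burnt)
Step 3: cell (5,3)='T' (+4 fires, +3 burnt)
Step 4: cell (5,3)='T' (+4 fires, +4 burnt)
Step 5: cell (5,3)='T' (+5 fires, +4 burnt)
Step 6: cell (5,3)='T' (+5 fires, +5 burnt)
Step 7: cell (5,3)='F' (+4 fires, +5 burnt)
  -> target ignites at step 7
Step 8: cell (5,3)='.' (+2 fires, +4 burnt)
Step 9: cell (5,3)='.' (+1 fires, +2 burnt)
Step 10: cell (5,3)='.' (+0 fires, +1 burnt)
  fire out at step 10

7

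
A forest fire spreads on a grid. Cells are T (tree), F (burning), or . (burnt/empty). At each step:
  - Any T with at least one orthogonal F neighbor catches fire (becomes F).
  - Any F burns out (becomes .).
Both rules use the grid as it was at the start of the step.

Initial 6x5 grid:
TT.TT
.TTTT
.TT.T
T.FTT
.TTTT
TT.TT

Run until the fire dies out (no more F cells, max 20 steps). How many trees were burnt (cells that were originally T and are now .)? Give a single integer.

Step 1: +3 fires, +1 burnt (F count now 3)
Step 2: +5 fires, +3 burnt (F count now 5)
Step 3: +6 fires, +5 burnt (F count now 6)
Step 4: +5 fires, +6 burnt (F count now 5)
Step 5: +2 fires, +5 burnt (F count now 2)
Step 6: +0 fires, +2 burnt (F count now 0)
Fire out after step 6
Initially T: 22, now '.': 29
Total burnt (originally-T cells now '.'): 21

Answer: 21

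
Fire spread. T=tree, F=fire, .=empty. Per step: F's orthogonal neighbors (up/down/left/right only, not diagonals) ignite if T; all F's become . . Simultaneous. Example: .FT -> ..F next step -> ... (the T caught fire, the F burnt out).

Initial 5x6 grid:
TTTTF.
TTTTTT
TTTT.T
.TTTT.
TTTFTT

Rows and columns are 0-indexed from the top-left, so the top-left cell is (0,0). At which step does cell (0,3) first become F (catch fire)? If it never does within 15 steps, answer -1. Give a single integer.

Step 1: cell (0,3)='F' (+5 fires, +2 burnt)
  -> target ignites at step 1
Step 2: cell (0,3)='.' (+8 fires, +5 burnt)
Step 3: cell (0,3)='.' (+6 fires, +8 burnt)
Step 4: cell (0,3)='.' (+3 fires, +6 burnt)
Step 5: cell (0,3)='.' (+2 fires, +3 burnt)
Step 6: cell (0,3)='.' (+0 fires, +2 burnt)
  fire out at step 6

1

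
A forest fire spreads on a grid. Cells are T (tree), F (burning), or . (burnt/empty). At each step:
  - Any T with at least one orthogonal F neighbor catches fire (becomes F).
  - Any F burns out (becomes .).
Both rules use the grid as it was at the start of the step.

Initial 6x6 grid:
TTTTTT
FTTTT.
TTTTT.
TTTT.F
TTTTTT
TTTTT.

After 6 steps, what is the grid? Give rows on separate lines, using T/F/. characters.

Step 1: 4 trees catch fire, 2 burn out
  FTTTTT
  .FTTT.
  FTTTT.
  TTTT..
  TTTTTF
  TTTTT.
Step 2: 5 trees catch fire, 4 burn out
  .FTTTT
  ..FTT.
  .FTTT.
  FTTT..
  TTTTF.
  TTTTT.
Step 3: 7 trees catch fire, 5 burn out
  ..FTTT
  ...FT.
  ..FTT.
  .FTT..
  FTTF..
  TTTTF.
Step 4: 9 trees catch fire, 7 burn out
  ...FTT
  ....F.
  ...FT.
  ..FF..
  .FF...
  FTTF..
Step 5: 4 trees catch fire, 9 burn out
  ....FT
  ......
  ....F.
  ......
  ......
  .FF...
Step 6: 1 trees catch fire, 4 burn out
  .....F
  ......
  ......
  ......
  ......
  ......

.....F
......
......
......
......
......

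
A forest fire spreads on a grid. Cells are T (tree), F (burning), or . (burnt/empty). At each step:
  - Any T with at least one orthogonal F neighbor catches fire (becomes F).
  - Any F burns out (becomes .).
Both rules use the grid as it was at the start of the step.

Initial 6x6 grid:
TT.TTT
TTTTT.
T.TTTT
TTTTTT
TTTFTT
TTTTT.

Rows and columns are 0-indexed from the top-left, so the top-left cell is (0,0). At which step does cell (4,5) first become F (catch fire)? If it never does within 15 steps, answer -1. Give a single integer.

Step 1: cell (4,5)='T' (+4 fires, +1 burnt)
Step 2: cell (4,5)='F' (+7 fires, +4 burnt)
  -> target ignites at step 2
Step 3: cell (4,5)='.' (+7 fires, +7 burnt)
Step 4: cell (4,5)='.' (+6 fires, +7 burnt)
Step 5: cell (4,5)='.' (+3 fires, +6 burnt)
Step 6: cell (4,5)='.' (+3 fires, +3 burnt)
Step 7: cell (4,5)='.' (+1 fires, +3 burnt)
Step 8: cell (4,5)='.' (+0 fires, +1 burnt)
  fire out at step 8

2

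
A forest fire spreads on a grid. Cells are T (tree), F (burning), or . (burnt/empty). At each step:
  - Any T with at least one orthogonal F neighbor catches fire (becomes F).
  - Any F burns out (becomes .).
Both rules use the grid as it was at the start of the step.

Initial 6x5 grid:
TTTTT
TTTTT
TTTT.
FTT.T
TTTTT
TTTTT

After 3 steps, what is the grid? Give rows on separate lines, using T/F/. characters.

Step 1: 3 trees catch fire, 1 burn out
  TTTTT
  TTTTT
  FTTT.
  .FT.T
  FTTTT
  TTTTT
Step 2: 5 trees catch fire, 3 burn out
  TTTTT
  FTTTT
  .FTT.
  ..F.T
  .FTTT
  FTTTT
Step 3: 5 trees catch fire, 5 burn out
  FTTTT
  .FTTT
  ..FT.
  ....T
  ..FTT
  .FTTT

FTTTT
.FTTT
..FT.
....T
..FTT
.FTTT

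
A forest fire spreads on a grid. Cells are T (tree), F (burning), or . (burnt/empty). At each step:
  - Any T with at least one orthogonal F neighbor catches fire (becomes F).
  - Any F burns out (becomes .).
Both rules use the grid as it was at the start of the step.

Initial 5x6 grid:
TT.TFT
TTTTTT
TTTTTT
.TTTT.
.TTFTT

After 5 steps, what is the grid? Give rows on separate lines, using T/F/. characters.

Step 1: 6 trees catch fire, 2 burn out
  TT.F.F
  TTTTFT
  TTTTTT
  .TTFT.
  .TF.FT
Step 2: 8 trees catch fire, 6 burn out
  TT....
  TTTF.F
  TTTFFT
  .TF.F.
  .F...F
Step 3: 4 trees catch fire, 8 burn out
  TT....
  TTF...
  TTF..F
  .F....
  ......
Step 4: 2 trees catch fire, 4 burn out
  TT....
  TF....
  TF....
  ......
  ......
Step 5: 3 trees catch fire, 2 burn out
  TF....
  F.....
  F.....
  ......
  ......

TF....
F.....
F.....
......
......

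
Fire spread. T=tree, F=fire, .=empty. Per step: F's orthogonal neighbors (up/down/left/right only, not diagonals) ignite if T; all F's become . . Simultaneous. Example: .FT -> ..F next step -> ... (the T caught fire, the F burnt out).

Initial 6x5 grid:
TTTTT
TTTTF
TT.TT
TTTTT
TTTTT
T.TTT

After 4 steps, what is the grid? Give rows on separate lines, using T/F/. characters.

Step 1: 3 trees catch fire, 1 burn out
  TTTTF
  TTTF.
  TT.TF
  TTTTT
  TTTTT
  T.TTT
Step 2: 4 trees catch fire, 3 burn out
  TTTF.
  TTF..
  TT.F.
  TTTTF
  TTTTT
  T.TTT
Step 3: 4 trees catch fire, 4 burn out
  TTF..
  TF...
  TT...
  TTTF.
  TTTTF
  T.TTT
Step 4: 6 trees catch fire, 4 burn out
  TF...
  F....
  TF...
  TTF..
  TTTF.
  T.TTF

TF...
F....
TF...
TTF..
TTTF.
T.TTF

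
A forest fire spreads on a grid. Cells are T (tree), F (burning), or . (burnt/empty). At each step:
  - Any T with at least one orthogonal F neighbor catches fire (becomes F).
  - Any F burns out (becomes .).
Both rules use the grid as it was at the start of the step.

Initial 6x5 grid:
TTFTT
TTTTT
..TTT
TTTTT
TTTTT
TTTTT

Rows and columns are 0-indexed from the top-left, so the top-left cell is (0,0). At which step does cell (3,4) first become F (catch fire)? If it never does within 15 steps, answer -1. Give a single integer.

Step 1: cell (3,4)='T' (+3 fires, +1 burnt)
Step 2: cell (3,4)='T' (+5 fires, +3 burnt)
Step 3: cell (3,4)='T' (+4 fires, +5 burnt)
Step 4: cell (3,4)='T' (+4 fires, +4 burnt)
Step 5: cell (3,4)='F' (+5 fires, +4 burnt)
  -> target ignites at step 5
Step 6: cell (3,4)='.' (+4 fires, +5 burnt)
Step 7: cell (3,4)='.' (+2 fires, +4 burnt)
Step 8: cell (3,4)='.' (+0 fires, +2 burnt)
  fire out at step 8

5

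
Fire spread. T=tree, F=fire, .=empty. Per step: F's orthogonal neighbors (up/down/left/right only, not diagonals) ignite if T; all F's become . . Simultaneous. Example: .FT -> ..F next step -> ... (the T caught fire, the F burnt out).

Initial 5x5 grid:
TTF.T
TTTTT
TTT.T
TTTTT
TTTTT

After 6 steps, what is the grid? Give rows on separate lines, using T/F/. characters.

Step 1: 2 trees catch fire, 1 burn out
  TF..T
  TTFTT
  TTT.T
  TTTTT
  TTTTT
Step 2: 4 trees catch fire, 2 burn out
  F...T
  TF.FT
  TTF.T
  TTTTT
  TTTTT
Step 3: 4 trees catch fire, 4 burn out
  ....T
  F...F
  TF..T
  TTFTT
  TTTTT
Step 4: 6 trees catch fire, 4 burn out
  ....F
  .....
  F...F
  TF.FT
  TTFTT
Step 5: 4 trees catch fire, 6 burn out
  .....
  .....
  .....
  F...F
  TF.FT
Step 6: 2 trees catch fire, 4 burn out
  .....
  .....
  .....
  .....
  F...F

.....
.....
.....
.....
F...F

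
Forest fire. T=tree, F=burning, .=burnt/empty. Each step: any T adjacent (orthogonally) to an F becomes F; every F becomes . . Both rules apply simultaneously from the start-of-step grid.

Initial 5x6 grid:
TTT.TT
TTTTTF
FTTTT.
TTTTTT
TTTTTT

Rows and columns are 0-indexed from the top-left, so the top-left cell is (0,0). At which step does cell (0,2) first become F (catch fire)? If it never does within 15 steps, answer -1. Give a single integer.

Step 1: cell (0,2)='T' (+5 fires, +2 burnt)
Step 2: cell (0,2)='T' (+8 fires, +5 burnt)
Step 3: cell (0,2)='T' (+6 fires, +8 burnt)
Step 4: cell (0,2)='F' (+5 fires, +6 burnt)
  -> target ignites at step 4
Step 5: cell (0,2)='.' (+2 fires, +5 burnt)
Step 6: cell (0,2)='.' (+0 fires, +2 burnt)
  fire out at step 6

4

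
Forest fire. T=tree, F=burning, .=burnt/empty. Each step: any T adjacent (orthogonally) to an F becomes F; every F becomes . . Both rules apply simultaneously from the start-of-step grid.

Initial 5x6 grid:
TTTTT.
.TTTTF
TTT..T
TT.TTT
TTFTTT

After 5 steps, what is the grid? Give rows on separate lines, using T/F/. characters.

Step 1: 4 trees catch fire, 2 burn out
  TTTTT.
  .TTTF.
  TTT..F
  TT.TTT
  TF.FTT
Step 2: 7 trees catch fire, 4 burn out
  TTTTF.
  .TTF..
  TTT...
  TF.FTF
  F...FT
Step 3: 6 trees catch fire, 7 burn out
  TTTF..
  .TF...
  TFT...
  F...F.
  .....F
Step 4: 4 trees catch fire, 6 burn out
  TTF...
  .F....
  F.F...
  ......
  ......
Step 5: 1 trees catch fire, 4 burn out
  TF....
  ......
  ......
  ......
  ......

TF....
......
......
......
......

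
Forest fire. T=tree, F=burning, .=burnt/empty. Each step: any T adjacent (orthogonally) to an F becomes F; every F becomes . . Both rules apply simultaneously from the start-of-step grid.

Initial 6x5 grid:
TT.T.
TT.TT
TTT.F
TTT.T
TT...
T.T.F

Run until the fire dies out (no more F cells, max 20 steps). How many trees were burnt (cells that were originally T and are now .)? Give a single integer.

Answer: 4

Derivation:
Step 1: +2 fires, +2 burnt (F count now 2)
Step 2: +1 fires, +2 burnt (F count now 1)
Step 3: +1 fires, +1 burnt (F count now 1)
Step 4: +0 fires, +1 burnt (F count now 0)
Fire out after step 4
Initially T: 18, now '.': 16
Total burnt (originally-T cells now '.'): 4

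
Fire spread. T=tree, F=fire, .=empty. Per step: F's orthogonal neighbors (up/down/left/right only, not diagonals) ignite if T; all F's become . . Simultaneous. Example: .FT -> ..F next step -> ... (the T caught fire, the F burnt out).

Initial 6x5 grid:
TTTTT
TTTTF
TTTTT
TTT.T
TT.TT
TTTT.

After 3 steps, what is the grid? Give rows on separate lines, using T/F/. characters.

Step 1: 3 trees catch fire, 1 burn out
  TTTTF
  TTTF.
  TTTTF
  TTT.T
  TT.TT
  TTTT.
Step 2: 4 trees catch fire, 3 burn out
  TTTF.
  TTF..
  TTTF.
  TTT.F
  TT.TT
  TTTT.
Step 3: 4 trees catch fire, 4 burn out
  TTF..
  TF...
  TTF..
  TTT..
  TT.TF
  TTTT.

TTF..
TF...
TTF..
TTT..
TT.TF
TTTT.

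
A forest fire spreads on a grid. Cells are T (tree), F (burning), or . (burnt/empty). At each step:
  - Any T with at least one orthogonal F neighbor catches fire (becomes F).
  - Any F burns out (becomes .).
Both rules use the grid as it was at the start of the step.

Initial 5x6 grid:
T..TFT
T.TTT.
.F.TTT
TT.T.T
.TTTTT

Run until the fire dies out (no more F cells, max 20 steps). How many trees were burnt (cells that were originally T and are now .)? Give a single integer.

Step 1: +4 fires, +2 burnt (F count now 4)
Step 2: +4 fires, +4 burnt (F count now 4)
Step 3: +4 fires, +4 burnt (F count now 4)
Step 4: +3 fires, +4 burnt (F count now 3)
Step 5: +2 fires, +3 burnt (F count now 2)
Step 6: +0 fires, +2 burnt (F count now 0)
Fire out after step 6
Initially T: 19, now '.': 28
Total burnt (originally-T cells now '.'): 17

Answer: 17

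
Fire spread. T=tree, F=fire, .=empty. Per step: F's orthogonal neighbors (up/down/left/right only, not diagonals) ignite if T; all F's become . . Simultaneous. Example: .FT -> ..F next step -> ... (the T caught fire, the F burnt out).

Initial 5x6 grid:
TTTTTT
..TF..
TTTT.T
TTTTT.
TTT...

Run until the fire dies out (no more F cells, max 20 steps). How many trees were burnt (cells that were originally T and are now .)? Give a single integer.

Answer: 19

Derivation:
Step 1: +3 fires, +1 burnt (F count now 3)
Step 2: +4 fires, +3 burnt (F count now 4)
Step 3: +5 fires, +4 burnt (F count now 5)
Step 4: +4 fires, +5 burnt (F count now 4)
Step 5: +2 fires, +4 burnt (F count now 2)
Step 6: +1 fires, +2 burnt (F count now 1)
Step 7: +0 fires, +1 burnt (F count now 0)
Fire out after step 7
Initially T: 20, now '.': 29
Total burnt (originally-T cells now '.'): 19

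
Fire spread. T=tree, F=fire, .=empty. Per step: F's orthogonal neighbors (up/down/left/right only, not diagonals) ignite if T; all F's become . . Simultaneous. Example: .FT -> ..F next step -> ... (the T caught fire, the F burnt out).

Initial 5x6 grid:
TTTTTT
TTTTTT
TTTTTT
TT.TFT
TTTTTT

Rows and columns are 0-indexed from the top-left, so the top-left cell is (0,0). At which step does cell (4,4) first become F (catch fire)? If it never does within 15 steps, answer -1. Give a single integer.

Step 1: cell (4,4)='F' (+4 fires, +1 burnt)
  -> target ignites at step 1
Step 2: cell (4,4)='.' (+5 fires, +4 burnt)
Step 3: cell (4,4)='.' (+5 fires, +5 burnt)
Step 4: cell (4,4)='.' (+5 fires, +5 burnt)
Step 5: cell (4,4)='.' (+5 fires, +5 burnt)
Step 6: cell (4,4)='.' (+3 fires, +5 burnt)
Step 7: cell (4,4)='.' (+1 fires, +3 burnt)
Step 8: cell (4,4)='.' (+0 fires, +1 burnt)
  fire out at step 8

1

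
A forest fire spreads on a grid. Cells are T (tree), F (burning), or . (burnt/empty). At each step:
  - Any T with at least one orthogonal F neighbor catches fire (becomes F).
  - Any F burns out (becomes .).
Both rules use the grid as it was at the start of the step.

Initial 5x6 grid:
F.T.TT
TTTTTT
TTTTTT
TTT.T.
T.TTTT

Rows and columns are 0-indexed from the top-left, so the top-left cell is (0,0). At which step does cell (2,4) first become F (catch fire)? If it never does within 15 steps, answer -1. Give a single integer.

Step 1: cell (2,4)='T' (+1 fires, +1 burnt)
Step 2: cell (2,4)='T' (+2 fires, +1 burnt)
Step 3: cell (2,4)='T' (+3 fires, +2 burnt)
Step 4: cell (2,4)='T' (+5 fires, +3 burnt)
Step 5: cell (2,4)='T' (+3 fires, +5 burnt)
Step 6: cell (2,4)='F' (+4 fires, +3 burnt)
  -> target ignites at step 6
Step 7: cell (2,4)='.' (+4 fires, +4 burnt)
Step 8: cell (2,4)='.' (+1 fires, +4 burnt)
Step 9: cell (2,4)='.' (+1 fires, +1 burnt)
Step 10: cell (2,4)='.' (+0 fires, +1 burnt)
  fire out at step 10

6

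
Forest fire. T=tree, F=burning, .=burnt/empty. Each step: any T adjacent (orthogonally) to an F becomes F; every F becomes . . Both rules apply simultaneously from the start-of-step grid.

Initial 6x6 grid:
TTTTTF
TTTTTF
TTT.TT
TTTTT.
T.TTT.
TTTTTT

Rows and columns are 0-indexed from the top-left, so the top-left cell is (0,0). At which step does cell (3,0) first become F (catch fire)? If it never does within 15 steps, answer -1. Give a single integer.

Step 1: cell (3,0)='T' (+3 fires, +2 burnt)
Step 2: cell (3,0)='T' (+3 fires, +3 burnt)
Step 3: cell (3,0)='T' (+3 fires, +3 burnt)
Step 4: cell (3,0)='T' (+5 fires, +3 burnt)
Step 5: cell (3,0)='T' (+6 fires, +5 burnt)
Step 6: cell (3,0)='T' (+5 fires, +6 burnt)
Step 7: cell (3,0)='F' (+2 fires, +5 burnt)
  -> target ignites at step 7
Step 8: cell (3,0)='.' (+2 fires, +2 burnt)
Step 9: cell (3,0)='.' (+1 fires, +2 burnt)
Step 10: cell (3,0)='.' (+0 fires, +1 burnt)
  fire out at step 10

7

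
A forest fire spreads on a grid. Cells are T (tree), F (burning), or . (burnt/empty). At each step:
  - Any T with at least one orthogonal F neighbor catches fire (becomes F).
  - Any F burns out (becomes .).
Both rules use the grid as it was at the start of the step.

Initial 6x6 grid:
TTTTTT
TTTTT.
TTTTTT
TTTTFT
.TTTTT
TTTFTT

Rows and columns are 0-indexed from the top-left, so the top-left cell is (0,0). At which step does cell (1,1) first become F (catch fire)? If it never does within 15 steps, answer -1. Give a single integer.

Step 1: cell (1,1)='T' (+7 fires, +2 burnt)
Step 2: cell (1,1)='T' (+8 fires, +7 burnt)
Step 3: cell (1,1)='T' (+6 fires, +8 burnt)
Step 4: cell (1,1)='T' (+5 fires, +6 burnt)
Step 5: cell (1,1)='F' (+3 fires, +5 burnt)
  -> target ignites at step 5
Step 6: cell (1,1)='.' (+2 fires, +3 burnt)
Step 7: cell (1,1)='.' (+1 fires, +2 burnt)
Step 8: cell (1,1)='.' (+0 fires, +1 burnt)
  fire out at step 8

5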